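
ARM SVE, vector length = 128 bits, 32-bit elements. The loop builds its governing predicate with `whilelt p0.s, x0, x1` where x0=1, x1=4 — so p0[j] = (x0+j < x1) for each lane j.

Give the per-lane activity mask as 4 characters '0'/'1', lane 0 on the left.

predicate = 1110

lane count: 128 div 32 = 4
p0[j] = (1+j < 4); true for j=0..2 → 3 lanes set
bits (lane 0 leftmost): 1110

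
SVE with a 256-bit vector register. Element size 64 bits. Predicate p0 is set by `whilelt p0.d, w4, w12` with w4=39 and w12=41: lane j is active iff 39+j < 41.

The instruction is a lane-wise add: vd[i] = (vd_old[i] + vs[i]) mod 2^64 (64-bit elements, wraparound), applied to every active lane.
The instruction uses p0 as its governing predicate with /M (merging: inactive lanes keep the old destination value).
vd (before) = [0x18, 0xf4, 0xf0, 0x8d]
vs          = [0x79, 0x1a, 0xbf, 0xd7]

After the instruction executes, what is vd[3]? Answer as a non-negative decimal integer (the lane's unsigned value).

vd[3] = 141

register lanes = 256/64 = 4
active while 39+j < 41, i.e. j ∈ [0,2) capped at 4 ⇒ 2
  i=0: add(0x18,0x79) → 145
  i=1: add(0xf4,0x1a) → 270
  i=2: tail/keep → 240
  i=3: tail/keep → 141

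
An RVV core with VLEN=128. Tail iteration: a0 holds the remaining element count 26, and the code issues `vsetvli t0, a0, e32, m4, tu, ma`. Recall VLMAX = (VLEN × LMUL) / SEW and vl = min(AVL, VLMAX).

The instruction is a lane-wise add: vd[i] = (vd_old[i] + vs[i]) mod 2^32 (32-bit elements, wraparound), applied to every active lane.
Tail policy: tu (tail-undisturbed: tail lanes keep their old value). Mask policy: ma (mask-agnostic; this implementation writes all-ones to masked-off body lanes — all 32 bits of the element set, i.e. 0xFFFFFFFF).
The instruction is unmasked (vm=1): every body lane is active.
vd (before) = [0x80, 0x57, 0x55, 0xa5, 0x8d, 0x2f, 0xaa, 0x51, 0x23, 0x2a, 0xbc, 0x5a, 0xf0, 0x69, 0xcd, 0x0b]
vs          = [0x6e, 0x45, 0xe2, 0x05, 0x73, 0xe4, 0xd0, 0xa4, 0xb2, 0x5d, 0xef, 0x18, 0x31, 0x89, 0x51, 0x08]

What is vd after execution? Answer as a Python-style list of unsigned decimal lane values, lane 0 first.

VLMAX = (128 × 4) / 32 = 16 lanes
AVL=26 > VLMAX=16, so vl = 16
  i=0: add(0x80,0x6e) → 238
  i=1: add(0x57,0x45) → 156
  i=2: add(0x55,0xe2) → 311
  i=3: add(0xa5,0x05) → 170
  i=4: add(0x8d,0x73) → 256
  i=5: add(0x2f,0xe4) → 275
  i=6: add(0xaa,0xd0) → 378
  i=7: add(0x51,0xa4) → 245
  i=8: add(0x23,0xb2) → 213
  i=9: add(0x2a,0x5d) → 135
  i=10: add(0xbc,0xef) → 427
  i=11: add(0x5a,0x18) → 114
  i=12: add(0xf0,0x31) → 289
  i=13: add(0x69,0x89) → 242
  i=14: add(0xcd,0x51) → 286
  i=15: add(0x0b,0x08) → 19

vd = [238, 156, 311, 170, 256, 275, 378, 245, 213, 135, 427, 114, 289, 242, 286, 19]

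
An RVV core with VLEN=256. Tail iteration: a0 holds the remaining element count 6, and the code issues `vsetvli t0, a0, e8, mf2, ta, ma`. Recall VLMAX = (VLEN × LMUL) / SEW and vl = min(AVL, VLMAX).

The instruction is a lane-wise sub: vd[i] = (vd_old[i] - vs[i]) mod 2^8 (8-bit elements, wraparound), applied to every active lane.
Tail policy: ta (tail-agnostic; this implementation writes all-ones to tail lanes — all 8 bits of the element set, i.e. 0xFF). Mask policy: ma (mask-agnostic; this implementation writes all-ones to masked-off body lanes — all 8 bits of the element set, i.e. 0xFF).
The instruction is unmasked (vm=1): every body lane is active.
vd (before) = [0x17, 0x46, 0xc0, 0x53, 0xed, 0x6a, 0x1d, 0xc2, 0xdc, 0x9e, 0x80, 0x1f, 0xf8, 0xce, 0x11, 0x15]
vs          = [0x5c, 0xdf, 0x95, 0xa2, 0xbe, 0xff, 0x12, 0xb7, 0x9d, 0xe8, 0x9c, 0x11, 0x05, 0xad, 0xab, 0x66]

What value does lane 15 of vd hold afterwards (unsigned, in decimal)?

vd[15] = 255

VLMAX = (256 × 1/2) / 8 = 16 lanes
vl ← min(6, 16) = 6
[0] sub(0x17,0x5c) = 0xbb
[1] sub(0x46,0xdf) = 0x67
[2] sub(0xc0,0x95) = 0x2b
[3] sub(0x53,0xa2) = 0xb1
[4] sub(0xed,0xbe) = 0x2f
[5] sub(0x6a,0xff) = 0x6b
[6] tail/ones = 0xff
[7] tail/ones = 0xff
[8] tail/ones = 0xff
[9] tail/ones = 0xff
[10] tail/ones = 0xff
[11] tail/ones = 0xff
[12] tail/ones = 0xff
[13] tail/ones = 0xff
[14] tail/ones = 0xff
[15] tail/ones = 0xff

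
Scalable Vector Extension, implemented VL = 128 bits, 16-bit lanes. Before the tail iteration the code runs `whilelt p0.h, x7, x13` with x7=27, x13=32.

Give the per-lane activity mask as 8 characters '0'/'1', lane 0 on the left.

128-bit reg / 16-bit elem → 8 lanes
p0[j] = (27+j < 32); true for j=0..4 → 5 lanes set
bits (lane 0 leftmost): 11111000

predicate = 11111000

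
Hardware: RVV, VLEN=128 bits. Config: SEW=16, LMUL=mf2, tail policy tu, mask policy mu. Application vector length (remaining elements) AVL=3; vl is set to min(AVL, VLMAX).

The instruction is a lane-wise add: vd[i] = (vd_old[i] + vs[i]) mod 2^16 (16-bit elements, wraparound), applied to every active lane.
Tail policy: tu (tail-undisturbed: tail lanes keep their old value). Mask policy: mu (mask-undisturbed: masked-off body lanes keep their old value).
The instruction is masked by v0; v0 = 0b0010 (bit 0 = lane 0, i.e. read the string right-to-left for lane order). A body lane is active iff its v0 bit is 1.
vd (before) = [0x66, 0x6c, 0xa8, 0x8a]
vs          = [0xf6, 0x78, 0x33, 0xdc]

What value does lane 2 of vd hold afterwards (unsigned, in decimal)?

vd[2] = 168

lanes per group: 128·1/2/16 = 4
vl = min(AVL, VLMAX) = min(3, 4) = 3
lane  0: mask-off/keep ⇒ 0x66
lane  1: add(0x6c,0x78) ⇒ 0xe4
lane  2: mask-off/keep ⇒ 0xa8
lane  3: tail/keep ⇒ 0x8a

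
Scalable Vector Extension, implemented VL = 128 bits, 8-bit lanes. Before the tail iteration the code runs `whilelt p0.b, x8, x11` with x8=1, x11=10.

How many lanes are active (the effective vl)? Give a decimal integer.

register lanes = 128/8 = 16
p0[j] = (1+j < 10); true for j=0..8 → 9 lanes set

vl = 9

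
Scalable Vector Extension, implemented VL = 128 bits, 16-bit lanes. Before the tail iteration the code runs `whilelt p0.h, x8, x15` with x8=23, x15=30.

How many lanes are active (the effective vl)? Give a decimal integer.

lane count: 128 div 16 = 8
whilelt: lane j active iff 23+j < 30 → j < 7 → 7 active

vl = 7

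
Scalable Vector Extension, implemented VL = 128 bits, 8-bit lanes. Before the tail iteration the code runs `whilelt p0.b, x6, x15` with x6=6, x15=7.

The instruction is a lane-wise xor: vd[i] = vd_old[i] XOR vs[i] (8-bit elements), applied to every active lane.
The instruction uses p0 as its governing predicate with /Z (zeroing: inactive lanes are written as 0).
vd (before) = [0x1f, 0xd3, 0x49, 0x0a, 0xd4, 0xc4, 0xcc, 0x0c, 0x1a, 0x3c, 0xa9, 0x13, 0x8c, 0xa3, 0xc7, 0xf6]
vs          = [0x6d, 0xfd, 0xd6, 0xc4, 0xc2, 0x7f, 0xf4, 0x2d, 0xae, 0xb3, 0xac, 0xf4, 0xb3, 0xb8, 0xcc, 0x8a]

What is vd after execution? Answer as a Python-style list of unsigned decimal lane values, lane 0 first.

lane count: 128 div 8 = 16
active while 6+j < 7, i.e. j ∈ [0,1) capped at 16 ⇒ 1
lane  0: xor(0x1f,0x6d) ⇒ 0x72
lane  1: tail/zero ⇒ 0x00
lane  2: tail/zero ⇒ 0x00
lane  3: tail/zero ⇒ 0x00
lane  4: tail/zero ⇒ 0x00
lane  5: tail/zero ⇒ 0x00
lane  6: tail/zero ⇒ 0x00
lane  7: tail/zero ⇒ 0x00
lane  8: tail/zero ⇒ 0x00
lane  9: tail/zero ⇒ 0x00
lane 10: tail/zero ⇒ 0x00
lane 11: tail/zero ⇒ 0x00
lane 12: tail/zero ⇒ 0x00
lane 13: tail/zero ⇒ 0x00
lane 14: tail/zero ⇒ 0x00
lane 15: tail/zero ⇒ 0x00

vd = [114, 0, 0, 0, 0, 0, 0, 0, 0, 0, 0, 0, 0, 0, 0, 0]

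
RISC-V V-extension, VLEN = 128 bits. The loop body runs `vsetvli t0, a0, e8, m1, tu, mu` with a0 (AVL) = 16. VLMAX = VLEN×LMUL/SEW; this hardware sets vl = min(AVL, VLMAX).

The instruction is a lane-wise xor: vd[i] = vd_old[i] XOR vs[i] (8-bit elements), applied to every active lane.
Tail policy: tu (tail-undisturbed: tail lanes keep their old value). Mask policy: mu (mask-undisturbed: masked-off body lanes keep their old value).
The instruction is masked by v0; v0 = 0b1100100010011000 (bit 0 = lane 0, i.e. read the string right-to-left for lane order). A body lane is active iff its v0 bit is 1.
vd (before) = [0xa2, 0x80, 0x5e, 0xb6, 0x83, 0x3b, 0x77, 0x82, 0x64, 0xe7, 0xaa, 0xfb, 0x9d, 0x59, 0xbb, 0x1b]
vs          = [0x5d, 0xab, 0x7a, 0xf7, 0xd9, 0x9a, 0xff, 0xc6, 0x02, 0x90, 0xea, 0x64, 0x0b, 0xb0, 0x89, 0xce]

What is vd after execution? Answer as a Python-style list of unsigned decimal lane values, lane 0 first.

VLMAX = VLEN×LMUL/SEW = 128×1/8 = 16
vl = min(AVL, VLMAX) = min(16, 16) = 16
  i=0: mask-off/keep → 162
  i=1: mask-off/keep → 128
  i=2: mask-off/keep → 94
  i=3: xor(0xb6,0xf7) → 65
  i=4: xor(0x83,0xd9) → 90
  i=5: mask-off/keep → 59
  i=6: mask-off/keep → 119
  i=7: xor(0x82,0xc6) → 68
  i=8: mask-off/keep → 100
  i=9: mask-off/keep → 231
  i=10: mask-off/keep → 170
  i=11: xor(0xfb,0x64) → 159
  i=12: mask-off/keep → 157
  i=13: mask-off/keep → 89
  i=14: xor(0xbb,0x89) → 50
  i=15: xor(0x1b,0xce) → 213

vd = [162, 128, 94, 65, 90, 59, 119, 68, 100, 231, 170, 159, 157, 89, 50, 213]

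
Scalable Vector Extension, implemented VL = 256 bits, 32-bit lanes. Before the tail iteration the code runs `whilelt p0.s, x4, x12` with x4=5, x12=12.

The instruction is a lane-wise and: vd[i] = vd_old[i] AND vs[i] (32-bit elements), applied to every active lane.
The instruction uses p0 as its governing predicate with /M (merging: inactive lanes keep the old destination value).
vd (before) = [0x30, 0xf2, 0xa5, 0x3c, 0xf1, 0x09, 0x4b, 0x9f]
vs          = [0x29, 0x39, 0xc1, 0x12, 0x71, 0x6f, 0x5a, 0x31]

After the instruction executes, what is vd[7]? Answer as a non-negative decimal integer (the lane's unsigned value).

256-bit reg / 32-bit elem → 8 lanes
p0[j] = (5+j < 12); true for j=0..6 → 7 lanes set
[0] and(0x30,0x29) = 0x20
[1] and(0xf2,0x39) = 0x30
[2] and(0xa5,0xc1) = 0x81
[3] and(0x3c,0x12) = 0x10
[4] and(0xf1,0x71) = 0x71
[5] and(0x09,0x6f) = 0x09
[6] and(0x4b,0x5a) = 0x4a
[7] tail/keep = 0x9f

vd[7] = 159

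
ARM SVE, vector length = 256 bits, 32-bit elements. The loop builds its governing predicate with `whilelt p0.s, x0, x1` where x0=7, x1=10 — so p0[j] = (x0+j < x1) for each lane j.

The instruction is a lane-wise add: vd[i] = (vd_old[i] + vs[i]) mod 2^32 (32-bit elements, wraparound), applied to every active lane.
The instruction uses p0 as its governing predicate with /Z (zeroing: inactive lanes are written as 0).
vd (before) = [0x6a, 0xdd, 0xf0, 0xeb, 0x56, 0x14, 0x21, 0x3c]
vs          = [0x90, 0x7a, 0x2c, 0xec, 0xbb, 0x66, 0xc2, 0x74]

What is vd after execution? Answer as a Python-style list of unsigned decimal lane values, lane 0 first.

vd = [250, 343, 284, 0, 0, 0, 0, 0]

256-bit reg / 32-bit elem → 8 lanes
p0[j] = (7+j < 10); true for j=0..2 → 3 lanes set
lane  0: add(0x6a,0x90) ⇒ 0xfa
lane  1: add(0xdd,0x7a) ⇒ 0x157
lane  2: add(0xf0,0x2c) ⇒ 0x11c
lane  3: tail/zero ⇒ 0x00
lane  4: tail/zero ⇒ 0x00
lane  5: tail/zero ⇒ 0x00
lane  6: tail/zero ⇒ 0x00
lane  7: tail/zero ⇒ 0x00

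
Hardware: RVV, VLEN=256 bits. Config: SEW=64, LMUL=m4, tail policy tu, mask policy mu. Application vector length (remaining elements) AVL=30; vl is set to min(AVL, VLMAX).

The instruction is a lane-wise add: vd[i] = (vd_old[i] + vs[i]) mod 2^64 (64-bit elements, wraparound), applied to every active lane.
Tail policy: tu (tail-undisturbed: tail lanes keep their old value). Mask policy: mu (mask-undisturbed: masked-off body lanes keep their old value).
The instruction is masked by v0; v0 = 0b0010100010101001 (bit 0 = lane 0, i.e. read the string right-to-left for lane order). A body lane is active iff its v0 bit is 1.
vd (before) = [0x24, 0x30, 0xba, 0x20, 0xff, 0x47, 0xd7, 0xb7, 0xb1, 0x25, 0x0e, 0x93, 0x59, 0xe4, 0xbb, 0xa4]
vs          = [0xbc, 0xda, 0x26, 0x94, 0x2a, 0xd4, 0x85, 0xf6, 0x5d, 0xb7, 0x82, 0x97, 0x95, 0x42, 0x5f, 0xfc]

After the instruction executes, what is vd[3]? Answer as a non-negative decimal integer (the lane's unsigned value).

lanes per group: 256·4/64 = 16
AVL=30 > VLMAX=16, so vl = 16
[0] add(0x24,0xbc) = 0xe0
[1] mask-off/keep = 0x30
[2] mask-off/keep = 0xba
[3] add(0x20,0x94) = 0xb4
[4] mask-off/keep = 0xff
[5] add(0x47,0xd4) = 0x11b
[6] mask-off/keep = 0xd7
[7] add(0xb7,0xf6) = 0x1ad
[8] mask-off/keep = 0xb1
[9] mask-off/keep = 0x25
[10] mask-off/keep = 0x0e
[11] add(0x93,0x97) = 0x12a
[12] mask-off/keep = 0x59
[13] add(0xe4,0x42) = 0x126
[14] mask-off/keep = 0xbb
[15] mask-off/keep = 0xa4

vd[3] = 180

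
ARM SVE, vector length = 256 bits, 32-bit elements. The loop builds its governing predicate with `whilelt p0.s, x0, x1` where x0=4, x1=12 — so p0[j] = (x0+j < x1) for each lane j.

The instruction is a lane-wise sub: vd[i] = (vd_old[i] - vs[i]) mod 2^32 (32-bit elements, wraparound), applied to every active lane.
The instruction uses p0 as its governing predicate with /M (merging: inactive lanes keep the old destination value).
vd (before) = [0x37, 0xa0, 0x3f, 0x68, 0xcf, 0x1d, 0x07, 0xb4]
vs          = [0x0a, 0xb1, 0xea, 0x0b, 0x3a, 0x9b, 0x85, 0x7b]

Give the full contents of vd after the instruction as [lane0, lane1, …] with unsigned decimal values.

register lanes = 256/32 = 8
whilelt: lane j active iff 4+j < 12 → j < 8 → 8 active
vd[0] sub(0x37,0x0a) -> 0x2d
vd[1] sub(0xa0,0xb1) -> 0xffffffef
vd[2] sub(0x3f,0xea) -> 0xffffff55
vd[3] sub(0x68,0x0b) -> 0x5d
vd[4] sub(0xcf,0x3a) -> 0x95
vd[5] sub(0x1d,0x9b) -> 0xffffff82
vd[6] sub(0x07,0x85) -> 0xffffff82
vd[7] sub(0xb4,0x7b) -> 0x39

vd = [45, 4294967279, 4294967125, 93, 149, 4294967170, 4294967170, 57]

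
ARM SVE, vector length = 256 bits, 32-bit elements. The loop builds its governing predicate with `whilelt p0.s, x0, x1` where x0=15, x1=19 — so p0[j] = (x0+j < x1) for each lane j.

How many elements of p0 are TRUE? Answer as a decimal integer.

register lanes = 256/32 = 8
active while 15+j < 19, i.e. j ∈ [0,4) capped at 8 ⇒ 4

vl = 4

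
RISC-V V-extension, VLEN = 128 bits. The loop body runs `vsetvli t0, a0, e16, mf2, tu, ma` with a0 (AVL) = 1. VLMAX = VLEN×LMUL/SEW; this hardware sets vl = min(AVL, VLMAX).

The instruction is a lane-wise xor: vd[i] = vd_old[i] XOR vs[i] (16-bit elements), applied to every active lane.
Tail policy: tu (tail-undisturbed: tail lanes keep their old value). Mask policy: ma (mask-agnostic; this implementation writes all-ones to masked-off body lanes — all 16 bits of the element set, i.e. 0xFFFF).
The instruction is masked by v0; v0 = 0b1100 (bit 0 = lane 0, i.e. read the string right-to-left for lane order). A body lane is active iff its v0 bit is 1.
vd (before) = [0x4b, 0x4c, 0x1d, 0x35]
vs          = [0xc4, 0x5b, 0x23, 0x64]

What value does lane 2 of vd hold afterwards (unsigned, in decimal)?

VLMAX = (128 × 1/2) / 16 = 4 lanes
vl ← min(1, 4) = 1
[0] mask-off/ones = 0xffff
[1] tail/keep = 0x4c
[2] tail/keep = 0x1d
[3] tail/keep = 0x35

vd[2] = 29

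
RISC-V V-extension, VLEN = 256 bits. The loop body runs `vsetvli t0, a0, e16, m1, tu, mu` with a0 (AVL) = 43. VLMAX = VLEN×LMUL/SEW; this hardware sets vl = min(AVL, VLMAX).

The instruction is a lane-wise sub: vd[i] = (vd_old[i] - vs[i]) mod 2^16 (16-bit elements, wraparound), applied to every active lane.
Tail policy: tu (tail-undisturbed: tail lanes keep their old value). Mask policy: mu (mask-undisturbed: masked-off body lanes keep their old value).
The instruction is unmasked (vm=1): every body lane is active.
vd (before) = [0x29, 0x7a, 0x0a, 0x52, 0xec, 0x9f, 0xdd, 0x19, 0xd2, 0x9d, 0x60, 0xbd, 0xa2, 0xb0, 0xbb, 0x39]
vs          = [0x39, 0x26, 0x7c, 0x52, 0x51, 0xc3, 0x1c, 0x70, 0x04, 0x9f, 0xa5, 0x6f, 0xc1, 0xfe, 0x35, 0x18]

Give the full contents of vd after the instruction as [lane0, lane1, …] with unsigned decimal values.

vd = [65520, 84, 65422, 0, 155, 65500, 193, 65449, 206, 65534, 65467, 78, 65505, 65458, 134, 33]

VLMAX = VLEN×LMUL/SEW = 256×1/16 = 16
AVL=43 > VLMAX=16, so vl = 16
[0] sub(0x29,0x39) = 0xfff0
[1] sub(0x7a,0x26) = 0x54
[2] sub(0x0a,0x7c) = 0xff8e
[3] sub(0x52,0x52) = 0x00
[4] sub(0xec,0x51) = 0x9b
[5] sub(0x9f,0xc3) = 0xffdc
[6] sub(0xdd,0x1c) = 0xc1
[7] sub(0x19,0x70) = 0xffa9
[8] sub(0xd2,0x04) = 0xce
[9] sub(0x9d,0x9f) = 0xfffe
[10] sub(0x60,0xa5) = 0xffbb
[11] sub(0xbd,0x6f) = 0x4e
[12] sub(0xa2,0xc1) = 0xffe1
[13] sub(0xb0,0xfe) = 0xffb2
[14] sub(0xbb,0x35) = 0x86
[15] sub(0x39,0x18) = 0x21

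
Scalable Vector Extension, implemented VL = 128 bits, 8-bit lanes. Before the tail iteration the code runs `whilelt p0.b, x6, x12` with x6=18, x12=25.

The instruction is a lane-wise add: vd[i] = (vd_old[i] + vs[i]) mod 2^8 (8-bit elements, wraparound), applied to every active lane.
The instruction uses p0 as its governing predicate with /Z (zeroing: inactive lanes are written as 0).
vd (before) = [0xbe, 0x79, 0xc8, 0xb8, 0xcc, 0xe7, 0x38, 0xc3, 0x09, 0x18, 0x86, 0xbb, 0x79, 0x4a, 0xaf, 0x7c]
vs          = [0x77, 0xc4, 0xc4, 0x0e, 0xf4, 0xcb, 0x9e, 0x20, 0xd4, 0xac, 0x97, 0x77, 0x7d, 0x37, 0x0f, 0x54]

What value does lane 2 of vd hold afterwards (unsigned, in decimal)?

128-bit reg / 8-bit elem → 16 lanes
active while 18+j < 25, i.e. j ∈ [0,7) capped at 16 ⇒ 7
[0] add(0xbe,0x77) = 0x35
[1] add(0x79,0xc4) = 0x3d
[2] add(0xc8,0xc4) = 0x8c
[3] add(0xb8,0x0e) = 0xc6
[4] add(0xcc,0xf4) = 0xc0
[5] add(0xe7,0xcb) = 0xb2
[6] add(0x38,0x9e) = 0xd6
[7] tail/zero = 0x00
[8] tail/zero = 0x00
[9] tail/zero = 0x00
[10] tail/zero = 0x00
[11] tail/zero = 0x00
[12] tail/zero = 0x00
[13] tail/zero = 0x00
[14] tail/zero = 0x00
[15] tail/zero = 0x00

vd[2] = 140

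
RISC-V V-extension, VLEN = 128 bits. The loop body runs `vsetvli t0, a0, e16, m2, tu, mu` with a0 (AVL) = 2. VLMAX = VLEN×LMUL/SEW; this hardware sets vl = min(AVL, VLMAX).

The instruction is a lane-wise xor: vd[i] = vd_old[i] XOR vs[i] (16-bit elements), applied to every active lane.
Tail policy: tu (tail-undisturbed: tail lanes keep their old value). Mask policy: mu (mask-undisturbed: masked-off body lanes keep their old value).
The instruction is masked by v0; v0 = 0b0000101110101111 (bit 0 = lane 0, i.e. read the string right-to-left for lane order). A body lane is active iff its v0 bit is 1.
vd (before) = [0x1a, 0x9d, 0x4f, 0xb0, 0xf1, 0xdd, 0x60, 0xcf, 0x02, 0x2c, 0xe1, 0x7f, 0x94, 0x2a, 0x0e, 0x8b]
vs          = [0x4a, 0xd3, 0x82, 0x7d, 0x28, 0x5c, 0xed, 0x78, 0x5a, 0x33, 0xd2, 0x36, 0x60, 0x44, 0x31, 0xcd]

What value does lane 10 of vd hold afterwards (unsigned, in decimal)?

VLMAX = (128 × 2) / 16 = 16 lanes
vl ← min(2, 16) = 2
  i=0: xor(0x1a,0x4a) → 80
  i=1: xor(0x9d,0xd3) → 78
  i=2: tail/keep → 79
  i=3: tail/keep → 176
  i=4: tail/keep → 241
  i=5: tail/keep → 221
  i=6: tail/keep → 96
  i=7: tail/keep → 207
  i=8: tail/keep → 2
  i=9: tail/keep → 44
  i=10: tail/keep → 225
  i=11: tail/keep → 127
  i=12: tail/keep → 148
  i=13: tail/keep → 42
  i=14: tail/keep → 14
  i=15: tail/keep → 139

vd[10] = 225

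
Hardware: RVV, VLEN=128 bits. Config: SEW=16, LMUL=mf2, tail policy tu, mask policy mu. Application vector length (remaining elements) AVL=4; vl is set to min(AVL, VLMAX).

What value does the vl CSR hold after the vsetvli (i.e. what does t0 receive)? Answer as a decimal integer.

vl = 4

lanes per group: 128·1/2/16 = 4
vl ← min(4, 4) = 4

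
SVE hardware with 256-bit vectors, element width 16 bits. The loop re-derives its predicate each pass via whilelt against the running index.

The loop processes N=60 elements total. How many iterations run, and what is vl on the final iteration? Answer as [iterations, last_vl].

lane count: 256 div 16 = 16
60 elements at 16/iter → 4 passes, remainder 12 on the last

[iterations, last_vl] = [4, 12]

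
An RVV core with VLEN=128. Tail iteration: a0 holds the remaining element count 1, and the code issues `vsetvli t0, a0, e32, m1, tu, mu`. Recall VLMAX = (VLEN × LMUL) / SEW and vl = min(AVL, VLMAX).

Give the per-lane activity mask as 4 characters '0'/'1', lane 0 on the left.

VLMAX = VLEN×LMUL/SEW = 128×1/32 = 4
vl = min(AVL, VLMAX) = min(1, 4) = 1
bits (lane 0 leftmost): 1000

predicate = 1000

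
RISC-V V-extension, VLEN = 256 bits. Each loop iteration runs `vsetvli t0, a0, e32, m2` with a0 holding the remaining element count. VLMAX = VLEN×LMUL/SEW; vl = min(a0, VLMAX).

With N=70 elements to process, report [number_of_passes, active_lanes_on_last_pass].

VLMAX = VLEN×LMUL/SEW = 256×2/32 = 16
70 elements at 16/iter → 5 passes, remainder 6 on the last

[iterations, last_vl] = [5, 6]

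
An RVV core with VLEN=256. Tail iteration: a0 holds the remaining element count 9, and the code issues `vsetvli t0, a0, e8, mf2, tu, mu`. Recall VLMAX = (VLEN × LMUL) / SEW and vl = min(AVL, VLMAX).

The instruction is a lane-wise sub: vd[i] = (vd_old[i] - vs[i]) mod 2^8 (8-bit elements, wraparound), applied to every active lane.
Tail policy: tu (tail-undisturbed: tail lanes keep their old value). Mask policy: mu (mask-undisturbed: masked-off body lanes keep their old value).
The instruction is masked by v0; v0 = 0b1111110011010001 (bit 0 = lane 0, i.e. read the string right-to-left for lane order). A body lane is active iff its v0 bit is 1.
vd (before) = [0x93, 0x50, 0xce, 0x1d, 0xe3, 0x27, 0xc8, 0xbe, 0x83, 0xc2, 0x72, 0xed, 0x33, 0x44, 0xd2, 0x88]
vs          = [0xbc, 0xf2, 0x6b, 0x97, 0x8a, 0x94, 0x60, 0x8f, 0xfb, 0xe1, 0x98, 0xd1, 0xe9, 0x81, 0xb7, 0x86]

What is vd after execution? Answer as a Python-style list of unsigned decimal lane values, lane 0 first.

lanes per group: 256·1/2/8 = 16
AVL=9 ≤ VLMAX=16, so vl = 9
[0] sub(0x93,0xbc) = 0xd7
[1] mask-off/keep = 0x50
[2] mask-off/keep = 0xce
[3] mask-off/keep = 0x1d
[4] sub(0xe3,0x8a) = 0x59
[5] mask-off/keep = 0x27
[6] sub(0xc8,0x60) = 0x68
[7] sub(0xbe,0x8f) = 0x2f
[8] mask-off/keep = 0x83
[9] tail/keep = 0xc2
[10] tail/keep = 0x72
[11] tail/keep = 0xed
[12] tail/keep = 0x33
[13] tail/keep = 0x44
[14] tail/keep = 0xd2
[15] tail/keep = 0x88

vd = [215, 80, 206, 29, 89, 39, 104, 47, 131, 194, 114, 237, 51, 68, 210, 136]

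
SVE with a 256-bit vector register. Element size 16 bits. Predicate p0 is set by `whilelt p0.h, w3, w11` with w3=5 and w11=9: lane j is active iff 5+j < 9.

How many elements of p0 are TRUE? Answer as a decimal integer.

vl = 4

lane count: 256 div 16 = 16
p0[j] = (5+j < 9); true for j=0..3 → 4 lanes set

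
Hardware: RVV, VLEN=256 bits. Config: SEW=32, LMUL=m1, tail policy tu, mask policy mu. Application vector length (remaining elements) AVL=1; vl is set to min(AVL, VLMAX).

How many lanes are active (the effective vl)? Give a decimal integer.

VLMAX = (256 × 1) / 32 = 8 lanes
vl = min(AVL, VLMAX) = min(1, 8) = 1

vl = 1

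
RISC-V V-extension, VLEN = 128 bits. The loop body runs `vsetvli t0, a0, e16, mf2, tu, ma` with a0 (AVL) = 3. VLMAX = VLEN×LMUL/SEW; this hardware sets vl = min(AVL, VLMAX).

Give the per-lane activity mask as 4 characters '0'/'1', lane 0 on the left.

lanes per group: 128·1/2/16 = 4
vl = min(AVL, VLMAX) = min(3, 4) = 3
bits (lane 0 leftmost): 1110

predicate = 1110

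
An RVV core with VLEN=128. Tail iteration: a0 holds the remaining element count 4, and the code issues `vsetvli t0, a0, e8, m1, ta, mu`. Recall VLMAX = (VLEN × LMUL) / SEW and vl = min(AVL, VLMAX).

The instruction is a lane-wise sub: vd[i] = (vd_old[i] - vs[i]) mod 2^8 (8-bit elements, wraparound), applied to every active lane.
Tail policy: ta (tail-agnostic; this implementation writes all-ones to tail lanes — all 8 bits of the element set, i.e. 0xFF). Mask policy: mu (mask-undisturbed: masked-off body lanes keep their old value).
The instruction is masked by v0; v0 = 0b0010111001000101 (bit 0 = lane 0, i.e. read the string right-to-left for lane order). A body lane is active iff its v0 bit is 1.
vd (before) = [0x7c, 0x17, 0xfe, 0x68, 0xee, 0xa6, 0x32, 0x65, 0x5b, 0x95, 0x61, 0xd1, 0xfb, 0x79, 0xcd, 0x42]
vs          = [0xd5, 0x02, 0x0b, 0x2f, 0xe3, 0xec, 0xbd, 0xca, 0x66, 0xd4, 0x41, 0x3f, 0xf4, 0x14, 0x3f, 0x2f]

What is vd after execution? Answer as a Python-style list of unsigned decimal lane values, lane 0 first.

vd = [167, 23, 243, 104, 255, 255, 255, 255, 255, 255, 255, 255, 255, 255, 255, 255]

lanes per group: 128·1/8 = 16
vl = min(AVL, VLMAX) = min(4, 16) = 4
[0] sub(0x7c,0xd5) = 0xa7
[1] mask-off/keep = 0x17
[2] sub(0xfe,0x0b) = 0xf3
[3] mask-off/keep = 0x68
[4] tail/ones = 0xff
[5] tail/ones = 0xff
[6] tail/ones = 0xff
[7] tail/ones = 0xff
[8] tail/ones = 0xff
[9] tail/ones = 0xff
[10] tail/ones = 0xff
[11] tail/ones = 0xff
[12] tail/ones = 0xff
[13] tail/ones = 0xff
[14] tail/ones = 0xff
[15] tail/ones = 0xff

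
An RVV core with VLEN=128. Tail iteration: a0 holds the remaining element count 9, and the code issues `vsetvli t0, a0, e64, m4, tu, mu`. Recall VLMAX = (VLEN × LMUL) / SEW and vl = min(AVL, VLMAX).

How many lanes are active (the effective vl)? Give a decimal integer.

lanes per group: 128·4/64 = 8
vl ← min(9, 8) = 8

vl = 8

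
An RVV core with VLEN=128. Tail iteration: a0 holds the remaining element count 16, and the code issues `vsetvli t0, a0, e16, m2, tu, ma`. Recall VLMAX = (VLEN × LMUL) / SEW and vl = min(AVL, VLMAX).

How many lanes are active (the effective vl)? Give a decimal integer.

VLMAX = (128 × 2) / 16 = 16 lanes
AVL=16 ≤ VLMAX=16, so vl = 16

vl = 16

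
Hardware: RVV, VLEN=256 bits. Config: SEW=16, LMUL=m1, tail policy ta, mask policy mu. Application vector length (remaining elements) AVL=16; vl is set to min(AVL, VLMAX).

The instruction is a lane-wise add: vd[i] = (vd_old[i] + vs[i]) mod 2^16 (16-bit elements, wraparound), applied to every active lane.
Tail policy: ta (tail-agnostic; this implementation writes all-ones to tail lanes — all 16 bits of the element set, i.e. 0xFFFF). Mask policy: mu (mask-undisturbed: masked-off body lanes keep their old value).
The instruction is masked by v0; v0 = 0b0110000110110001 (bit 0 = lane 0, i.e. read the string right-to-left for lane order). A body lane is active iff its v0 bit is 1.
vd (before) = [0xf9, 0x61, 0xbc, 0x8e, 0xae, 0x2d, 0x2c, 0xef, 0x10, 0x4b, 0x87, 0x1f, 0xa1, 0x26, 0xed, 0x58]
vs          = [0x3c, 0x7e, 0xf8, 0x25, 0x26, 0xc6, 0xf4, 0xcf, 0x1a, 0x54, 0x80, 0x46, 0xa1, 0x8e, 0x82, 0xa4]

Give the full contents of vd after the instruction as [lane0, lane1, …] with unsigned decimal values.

VLMAX = VLEN×LMUL/SEW = 256×1/16 = 16
vl = min(AVL, VLMAX) = min(16, 16) = 16
[0] add(0xf9,0x3c) = 0x135
[1] mask-off/keep = 0x61
[2] mask-off/keep = 0xbc
[3] mask-off/keep = 0x8e
[4] add(0xae,0x26) = 0xd4
[5] add(0x2d,0xc6) = 0xf3
[6] mask-off/keep = 0x2c
[7] add(0xef,0xcf) = 0x1be
[8] add(0x10,0x1a) = 0x2a
[9] mask-off/keep = 0x4b
[10] mask-off/keep = 0x87
[11] mask-off/keep = 0x1f
[12] mask-off/keep = 0xa1
[13] add(0x26,0x8e) = 0xb4
[14] add(0xed,0x82) = 0x16f
[15] mask-off/keep = 0x58

vd = [309, 97, 188, 142, 212, 243, 44, 446, 42, 75, 135, 31, 161, 180, 367, 88]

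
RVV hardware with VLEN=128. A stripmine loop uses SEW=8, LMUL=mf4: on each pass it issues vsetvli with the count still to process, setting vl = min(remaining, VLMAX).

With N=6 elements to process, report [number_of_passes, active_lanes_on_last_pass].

lanes per group: 128·1/4/8 = 4
iterations = ceil(6/4) = 2; final-pass vl = 2

[iterations, last_vl] = [2, 2]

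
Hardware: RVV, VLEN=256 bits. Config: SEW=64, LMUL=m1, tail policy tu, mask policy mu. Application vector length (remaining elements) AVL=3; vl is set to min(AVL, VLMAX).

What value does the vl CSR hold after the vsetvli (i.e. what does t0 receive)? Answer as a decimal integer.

vl = 3

VLMAX = VLEN×LMUL/SEW = 256×1/64 = 4
vl = min(AVL, VLMAX) = min(3, 4) = 3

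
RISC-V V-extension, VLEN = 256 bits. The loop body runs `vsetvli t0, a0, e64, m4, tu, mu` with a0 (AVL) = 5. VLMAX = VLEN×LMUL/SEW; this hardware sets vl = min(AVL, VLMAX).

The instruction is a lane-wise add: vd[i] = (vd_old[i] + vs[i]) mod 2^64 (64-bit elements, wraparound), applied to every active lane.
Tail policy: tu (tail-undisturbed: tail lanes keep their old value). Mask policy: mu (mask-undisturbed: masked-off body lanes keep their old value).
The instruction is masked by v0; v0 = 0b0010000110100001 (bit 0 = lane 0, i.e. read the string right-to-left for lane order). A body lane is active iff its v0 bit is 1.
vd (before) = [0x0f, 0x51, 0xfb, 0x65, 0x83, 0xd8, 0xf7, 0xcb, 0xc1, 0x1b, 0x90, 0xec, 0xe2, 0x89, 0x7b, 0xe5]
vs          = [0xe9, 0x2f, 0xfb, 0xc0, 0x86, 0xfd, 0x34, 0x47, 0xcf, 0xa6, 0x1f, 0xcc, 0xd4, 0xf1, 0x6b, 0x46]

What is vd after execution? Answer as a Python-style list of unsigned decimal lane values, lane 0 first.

VLMAX = VLEN×LMUL/SEW = 256×4/64 = 16
vl ← min(5, 16) = 5
[0] add(0x0f,0xe9) = 0xf8
[1] mask-off/keep = 0x51
[2] mask-off/keep = 0xfb
[3] mask-off/keep = 0x65
[4] mask-off/keep = 0x83
[5] tail/keep = 0xd8
[6] tail/keep = 0xf7
[7] tail/keep = 0xcb
[8] tail/keep = 0xc1
[9] tail/keep = 0x1b
[10] tail/keep = 0x90
[11] tail/keep = 0xec
[12] tail/keep = 0xe2
[13] tail/keep = 0x89
[14] tail/keep = 0x7b
[15] tail/keep = 0xe5

vd = [248, 81, 251, 101, 131, 216, 247, 203, 193, 27, 144, 236, 226, 137, 123, 229]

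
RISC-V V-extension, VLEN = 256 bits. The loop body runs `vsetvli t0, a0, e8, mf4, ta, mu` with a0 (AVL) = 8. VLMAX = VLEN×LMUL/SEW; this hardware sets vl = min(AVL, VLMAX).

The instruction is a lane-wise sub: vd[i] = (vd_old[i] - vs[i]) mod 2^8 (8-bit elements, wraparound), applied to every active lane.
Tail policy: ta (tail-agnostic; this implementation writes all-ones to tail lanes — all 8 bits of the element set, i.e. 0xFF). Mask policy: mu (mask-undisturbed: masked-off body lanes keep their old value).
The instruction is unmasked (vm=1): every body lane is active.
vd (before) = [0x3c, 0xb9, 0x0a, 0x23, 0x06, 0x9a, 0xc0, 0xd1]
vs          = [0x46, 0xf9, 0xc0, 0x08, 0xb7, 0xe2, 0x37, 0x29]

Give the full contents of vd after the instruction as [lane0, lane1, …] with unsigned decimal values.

vd = [246, 192, 74, 27, 79, 184, 137, 168]

lanes per group: 256·1/4/8 = 8
vl = min(AVL, VLMAX) = min(8, 8) = 8
  i=0: sub(0x3c,0x46) → 246
  i=1: sub(0xb9,0xf9) → 192
  i=2: sub(0x0a,0xc0) → 74
  i=3: sub(0x23,0x08) → 27
  i=4: sub(0x06,0xb7) → 79
  i=5: sub(0x9a,0xe2) → 184
  i=6: sub(0xc0,0x37) → 137
  i=7: sub(0xd1,0x29) → 168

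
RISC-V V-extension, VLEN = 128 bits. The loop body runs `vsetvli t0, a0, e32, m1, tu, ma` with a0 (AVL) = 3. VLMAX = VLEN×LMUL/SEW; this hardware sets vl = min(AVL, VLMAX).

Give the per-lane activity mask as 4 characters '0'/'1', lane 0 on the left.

VLMAX = VLEN×LMUL/SEW = 128×1/32 = 4
AVL=3 ≤ VLMAX=4, so vl = 3
bits (lane 0 leftmost): 1110

predicate = 1110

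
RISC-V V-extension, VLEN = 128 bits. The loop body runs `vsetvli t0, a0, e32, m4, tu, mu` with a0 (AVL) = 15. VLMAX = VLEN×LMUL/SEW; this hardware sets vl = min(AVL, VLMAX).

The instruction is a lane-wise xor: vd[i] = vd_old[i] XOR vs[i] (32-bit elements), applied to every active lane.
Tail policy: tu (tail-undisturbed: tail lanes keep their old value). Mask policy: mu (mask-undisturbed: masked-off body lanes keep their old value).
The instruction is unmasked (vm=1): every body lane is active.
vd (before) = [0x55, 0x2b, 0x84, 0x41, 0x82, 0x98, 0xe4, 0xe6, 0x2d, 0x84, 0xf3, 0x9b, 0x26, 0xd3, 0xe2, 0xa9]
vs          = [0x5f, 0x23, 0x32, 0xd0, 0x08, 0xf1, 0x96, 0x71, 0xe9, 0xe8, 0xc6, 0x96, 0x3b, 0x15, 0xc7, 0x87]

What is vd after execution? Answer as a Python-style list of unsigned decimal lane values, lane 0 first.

vd = [10, 8, 182, 145, 138, 105, 114, 151, 196, 108, 53, 13, 29, 198, 37, 169]

VLMAX = (128 × 4) / 32 = 16 lanes
AVL=15 ≤ VLMAX=16, so vl = 15
  i=0: xor(0x55,0x5f) → 10
  i=1: xor(0x2b,0x23) → 8
  i=2: xor(0x84,0x32) → 182
  i=3: xor(0x41,0xd0) → 145
  i=4: xor(0x82,0x08) → 138
  i=5: xor(0x98,0xf1) → 105
  i=6: xor(0xe4,0x96) → 114
  i=7: xor(0xe6,0x71) → 151
  i=8: xor(0x2d,0xe9) → 196
  i=9: xor(0x84,0xe8) → 108
  i=10: xor(0xf3,0xc6) → 53
  i=11: xor(0x9b,0x96) → 13
  i=12: xor(0x26,0x3b) → 29
  i=13: xor(0xd3,0x15) → 198
  i=14: xor(0xe2,0xc7) → 37
  i=15: tail/keep → 169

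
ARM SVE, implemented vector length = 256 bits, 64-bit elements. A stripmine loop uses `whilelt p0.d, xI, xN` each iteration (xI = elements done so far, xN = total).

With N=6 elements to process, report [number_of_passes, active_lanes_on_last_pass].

[iterations, last_vl] = [2, 2]

lane count: 256 div 64 = 4
6 elements at 4/iter → 2 passes, remainder 2 on the last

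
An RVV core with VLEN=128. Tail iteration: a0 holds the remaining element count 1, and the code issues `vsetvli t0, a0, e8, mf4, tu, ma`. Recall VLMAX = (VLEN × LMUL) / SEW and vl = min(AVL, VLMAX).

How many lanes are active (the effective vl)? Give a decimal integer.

VLMAX = VLEN×LMUL/SEW = 128×1/4/8 = 4
AVL=1 ≤ VLMAX=4, so vl = 1

vl = 1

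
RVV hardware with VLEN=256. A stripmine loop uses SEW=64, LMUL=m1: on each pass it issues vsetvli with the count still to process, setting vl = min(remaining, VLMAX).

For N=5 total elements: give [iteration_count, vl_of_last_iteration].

VLMAX = (256 × 1) / 64 = 4 lanes
N=5: ⌈5/4⌉ = 2 iters; last vl = 5 − 1×4 = 1

[iterations, last_vl] = [2, 1]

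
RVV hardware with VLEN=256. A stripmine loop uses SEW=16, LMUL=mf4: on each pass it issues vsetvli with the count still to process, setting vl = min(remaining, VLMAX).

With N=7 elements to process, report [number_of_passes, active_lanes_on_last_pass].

[iterations, last_vl] = [2, 3]

lanes per group: 256·1/4/16 = 4
N=7: ⌈7/4⌉ = 2 iters; last vl = 7 − 1×4 = 3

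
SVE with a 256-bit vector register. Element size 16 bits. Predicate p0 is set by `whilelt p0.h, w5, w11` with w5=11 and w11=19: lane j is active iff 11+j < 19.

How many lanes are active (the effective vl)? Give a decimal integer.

vl = 8

lane count: 256 div 16 = 16
p0[j] = (11+j < 19); true for j=0..7 → 8 lanes set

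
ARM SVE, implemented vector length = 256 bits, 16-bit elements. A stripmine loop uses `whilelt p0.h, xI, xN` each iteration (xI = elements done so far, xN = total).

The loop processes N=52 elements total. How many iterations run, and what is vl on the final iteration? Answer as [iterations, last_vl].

[iterations, last_vl] = [4, 4]

register lanes = 256/16 = 16
iterations = ceil(52/16) = 4; final-pass vl = 4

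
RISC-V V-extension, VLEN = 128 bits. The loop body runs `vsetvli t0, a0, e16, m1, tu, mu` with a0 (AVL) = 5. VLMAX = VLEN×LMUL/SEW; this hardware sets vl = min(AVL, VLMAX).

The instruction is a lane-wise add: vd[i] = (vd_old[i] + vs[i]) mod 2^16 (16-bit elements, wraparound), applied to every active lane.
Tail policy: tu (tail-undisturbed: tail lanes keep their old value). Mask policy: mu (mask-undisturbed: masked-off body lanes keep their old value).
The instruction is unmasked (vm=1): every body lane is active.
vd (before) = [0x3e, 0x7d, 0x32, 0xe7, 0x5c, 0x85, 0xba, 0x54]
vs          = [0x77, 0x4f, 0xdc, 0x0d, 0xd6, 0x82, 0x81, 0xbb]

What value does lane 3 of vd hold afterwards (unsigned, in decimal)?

vd[3] = 244

VLMAX = (128 × 1) / 16 = 8 lanes
vl = min(AVL, VLMAX) = min(5, 8) = 5
lane  0: add(0x3e,0x77) ⇒ 0xb5
lane  1: add(0x7d,0x4f) ⇒ 0xcc
lane  2: add(0x32,0xdc) ⇒ 0x10e
lane  3: add(0xe7,0x0d) ⇒ 0xf4
lane  4: add(0x5c,0xd6) ⇒ 0x132
lane  5: tail/keep ⇒ 0x85
lane  6: tail/keep ⇒ 0xba
lane  7: tail/keep ⇒ 0x54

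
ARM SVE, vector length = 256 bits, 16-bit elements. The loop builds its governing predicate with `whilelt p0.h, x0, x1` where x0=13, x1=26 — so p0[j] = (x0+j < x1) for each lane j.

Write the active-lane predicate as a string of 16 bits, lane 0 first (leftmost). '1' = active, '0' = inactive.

predicate = 1111111111111000

256-bit reg / 16-bit elem → 16 lanes
active while 13+j < 26, i.e. j ∈ [0,13) capped at 16 ⇒ 13
bits (lane 0 leftmost): 1111111111111000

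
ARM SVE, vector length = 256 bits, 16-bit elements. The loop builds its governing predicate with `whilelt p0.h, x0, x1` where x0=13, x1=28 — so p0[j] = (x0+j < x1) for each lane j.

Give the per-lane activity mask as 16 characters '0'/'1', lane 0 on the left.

lane count: 256 div 16 = 16
whilelt: lane j active iff 13+j < 28 → j < 15 → 15 active
bits (lane 0 leftmost): 1111111111111110

predicate = 1111111111111110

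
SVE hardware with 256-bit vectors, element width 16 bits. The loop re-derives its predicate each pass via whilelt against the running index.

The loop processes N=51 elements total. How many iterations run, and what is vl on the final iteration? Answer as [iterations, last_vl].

[iterations, last_vl] = [4, 3]

register lanes = 256/16 = 16
iterations = ceil(51/16) = 4; final-pass vl = 3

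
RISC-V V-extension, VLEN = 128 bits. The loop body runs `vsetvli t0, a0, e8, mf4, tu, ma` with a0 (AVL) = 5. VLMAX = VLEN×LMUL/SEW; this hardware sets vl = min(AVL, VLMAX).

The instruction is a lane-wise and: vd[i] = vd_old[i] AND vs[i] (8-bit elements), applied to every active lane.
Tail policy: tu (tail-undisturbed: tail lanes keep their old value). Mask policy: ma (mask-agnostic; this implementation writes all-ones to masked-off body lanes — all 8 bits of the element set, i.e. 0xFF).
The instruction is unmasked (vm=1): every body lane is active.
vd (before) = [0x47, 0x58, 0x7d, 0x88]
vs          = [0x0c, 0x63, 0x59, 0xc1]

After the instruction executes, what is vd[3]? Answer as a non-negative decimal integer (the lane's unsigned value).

vd[3] = 128

VLMAX = VLEN×LMUL/SEW = 128×1/4/8 = 4
AVL=5 > VLMAX=4, so vl = 4
  i=0: and(0x47,0x0c) → 4
  i=1: and(0x58,0x63) → 64
  i=2: and(0x7d,0x59) → 89
  i=3: and(0x88,0xc1) → 128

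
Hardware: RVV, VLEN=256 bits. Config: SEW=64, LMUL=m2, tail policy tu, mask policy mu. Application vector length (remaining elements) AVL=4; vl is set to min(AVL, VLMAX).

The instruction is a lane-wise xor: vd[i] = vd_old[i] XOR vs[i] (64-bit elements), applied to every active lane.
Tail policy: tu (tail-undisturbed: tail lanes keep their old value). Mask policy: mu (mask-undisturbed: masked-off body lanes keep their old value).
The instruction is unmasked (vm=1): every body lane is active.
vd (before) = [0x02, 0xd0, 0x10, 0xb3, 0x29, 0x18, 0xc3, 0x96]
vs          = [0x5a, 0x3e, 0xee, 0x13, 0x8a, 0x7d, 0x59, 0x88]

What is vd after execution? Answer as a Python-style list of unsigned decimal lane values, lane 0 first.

lanes per group: 256·2/64 = 8
AVL=4 ≤ VLMAX=8, so vl = 4
  i=0: xor(0x02,0x5a) → 88
  i=1: xor(0xd0,0x3e) → 238
  i=2: xor(0x10,0xee) → 254
  i=3: xor(0xb3,0x13) → 160
  i=4: tail/keep → 41
  i=5: tail/keep → 24
  i=6: tail/keep → 195
  i=7: tail/keep → 150

vd = [88, 238, 254, 160, 41, 24, 195, 150]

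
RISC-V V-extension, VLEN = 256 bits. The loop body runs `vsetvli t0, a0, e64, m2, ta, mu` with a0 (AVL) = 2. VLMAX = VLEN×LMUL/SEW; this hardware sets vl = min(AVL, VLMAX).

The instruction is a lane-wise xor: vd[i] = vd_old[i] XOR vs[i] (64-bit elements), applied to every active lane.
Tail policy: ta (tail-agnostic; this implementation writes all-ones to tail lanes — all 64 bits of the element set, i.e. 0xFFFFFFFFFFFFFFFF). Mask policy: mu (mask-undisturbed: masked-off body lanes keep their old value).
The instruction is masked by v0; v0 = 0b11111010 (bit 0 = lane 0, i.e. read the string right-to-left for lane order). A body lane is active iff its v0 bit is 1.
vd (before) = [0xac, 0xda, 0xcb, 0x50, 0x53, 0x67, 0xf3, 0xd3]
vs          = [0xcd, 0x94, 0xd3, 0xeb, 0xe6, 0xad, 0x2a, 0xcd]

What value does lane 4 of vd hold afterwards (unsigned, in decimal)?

VLMAX = (256 × 2) / 64 = 8 lanes
vl ← min(2, 8) = 2
vd[0] mask-off/keep -> 0xac
vd[1] xor(0xda,0x94) -> 0x4e
vd[2] tail/ones -> 0xffffffffffffffff
vd[3] tail/ones -> 0xffffffffffffffff
vd[4] tail/ones -> 0xffffffffffffffff
vd[5] tail/ones -> 0xffffffffffffffff
vd[6] tail/ones -> 0xffffffffffffffff
vd[7] tail/ones -> 0xffffffffffffffff

vd[4] = 18446744073709551615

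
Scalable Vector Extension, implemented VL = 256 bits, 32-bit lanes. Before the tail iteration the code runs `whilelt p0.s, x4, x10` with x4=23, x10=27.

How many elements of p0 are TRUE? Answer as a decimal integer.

vl = 4

register lanes = 256/32 = 8
p0[j] = (23+j < 27); true for j=0..3 → 4 lanes set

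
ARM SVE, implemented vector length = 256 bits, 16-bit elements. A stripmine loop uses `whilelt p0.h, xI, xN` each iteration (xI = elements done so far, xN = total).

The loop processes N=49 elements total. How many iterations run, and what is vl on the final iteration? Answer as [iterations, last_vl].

[iterations, last_vl] = [4, 1]

register lanes = 256/16 = 16
49 elements at 16/iter → 4 passes, remainder 1 on the last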